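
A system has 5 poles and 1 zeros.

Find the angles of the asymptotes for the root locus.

n - m = 5 - 1 = 4. Angles: θk = (2k + 1)·180°/4 = 45°, 135°, 225°, 315°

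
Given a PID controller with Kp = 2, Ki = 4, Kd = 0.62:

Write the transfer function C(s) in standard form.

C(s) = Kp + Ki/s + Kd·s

Substituting values: C(s) = 2 + 4/s + 0.62s = (0.62s² + 2s + 4)/s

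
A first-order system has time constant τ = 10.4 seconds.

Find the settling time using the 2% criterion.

For first-order system, 2% settling time ≈ 4τ = 4 × 10.4 = 41.6 s.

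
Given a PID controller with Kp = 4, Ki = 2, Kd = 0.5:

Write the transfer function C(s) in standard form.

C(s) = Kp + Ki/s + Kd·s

Substituting values: C(s) = 4 + 2/s + 0.5s = (0.5s² + 4s + 2)/s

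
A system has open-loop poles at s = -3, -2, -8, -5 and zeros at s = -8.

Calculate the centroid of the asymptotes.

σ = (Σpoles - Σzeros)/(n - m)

σ = (Σpoles - Σzeros)/(n - m) = (-18 - (-8))/(4 - 1) = -10/3 = -3.33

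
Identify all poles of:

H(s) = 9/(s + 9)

Pole is where denominator = 0: s + 9 = 0, so s = -9.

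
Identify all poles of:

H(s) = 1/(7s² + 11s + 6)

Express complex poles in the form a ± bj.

Discriminant = 11² - 4×7×6 = 121 - 168 = -47 < 0, so the poles are a complex conjugate pair s = (-11 ± j√47)/(2×7). Real part = -11/(2×7) = -11/14 ≈ -0.7857; imaginary part = ±√47/(2×7) ≈ 0.4897. Poles: s = -0.7857 ± 0.4897j.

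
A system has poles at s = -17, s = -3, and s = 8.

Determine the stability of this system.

Pole(s) at s = 8 are not in the left half-plane. System is unstable.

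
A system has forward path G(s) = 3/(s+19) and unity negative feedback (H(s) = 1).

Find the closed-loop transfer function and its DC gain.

T(s) = G/(1+GH) = [3/(s+19)] / [1 + 3/(s+19)] = 3/(s+19+3) = 3/(s+22). DC gain = 3/22 = 0.1364.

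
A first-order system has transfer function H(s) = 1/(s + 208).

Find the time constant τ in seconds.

For H(s) = 1/(s + 1/τ), the pole is at -1/τ = -208, so τ = 1/208 = 0.0048 s.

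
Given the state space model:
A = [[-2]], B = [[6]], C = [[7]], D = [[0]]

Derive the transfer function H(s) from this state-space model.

(sI - A)⁻¹ = 1/(s + 2). H(s) = 7 × 6/(s + 2) + 0 = 42/(s + 2).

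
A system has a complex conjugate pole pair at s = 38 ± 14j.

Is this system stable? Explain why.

Real part of poles is 38 (> 0, right half-plane). Unstable.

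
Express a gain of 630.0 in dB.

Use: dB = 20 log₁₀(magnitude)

dB = 20 log₁₀(630.0) = 56.0 dB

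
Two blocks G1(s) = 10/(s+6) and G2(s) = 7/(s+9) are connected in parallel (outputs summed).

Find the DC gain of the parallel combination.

Parallel: G_eq = G1 + G2. DC gain = G1(0) + G2(0) = 10/6 + 7/9 = 1.6667 + 0.7778 = 2.4444.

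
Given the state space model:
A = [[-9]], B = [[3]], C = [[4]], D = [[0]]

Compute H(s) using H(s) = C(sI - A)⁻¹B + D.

(sI - A)⁻¹ = 1/(s + 9). H(s) = 4 × 3/(s + 9) + 0 = 12/(s + 9).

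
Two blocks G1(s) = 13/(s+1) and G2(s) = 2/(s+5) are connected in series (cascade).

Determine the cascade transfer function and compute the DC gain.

Series: multiply transfer functions. G_eq = 13/(s+1) × 2/(s+5) = 26/((s+1)(s+5)). DC gain = 26/(1×5) = 5.2.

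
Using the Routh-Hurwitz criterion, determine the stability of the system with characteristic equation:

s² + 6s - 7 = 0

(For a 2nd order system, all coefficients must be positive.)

Coefficients: 1, 6, -7. c=-7 not positive, so system is unstable.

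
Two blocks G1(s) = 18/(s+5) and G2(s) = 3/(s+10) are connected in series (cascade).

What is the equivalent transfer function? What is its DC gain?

Series: multiply transfer functions. G_eq = 18/(s+5) × 3/(s+10) = 54/((s+5)(s+10)). DC gain = 54/(5×10) = 1.08.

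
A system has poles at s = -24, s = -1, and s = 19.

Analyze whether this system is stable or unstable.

Pole(s) at s = 19 are not in the left half-plane. System is unstable.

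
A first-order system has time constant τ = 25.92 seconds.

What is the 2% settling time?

For first-order system, 2% settling time ≈ 4τ = 4 × 25.92 = 103.68 s.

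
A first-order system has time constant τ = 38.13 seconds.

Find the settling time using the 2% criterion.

For first-order system, 2% settling time ≈ 4τ = 4 × 38.13 = 152.52 s.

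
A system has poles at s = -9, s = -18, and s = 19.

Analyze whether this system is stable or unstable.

Pole(s) at s = 19 are not in the left half-plane. System is unstable.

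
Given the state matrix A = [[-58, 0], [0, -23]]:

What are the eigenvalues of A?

For diagonal matrix, eigenvalues are diagonal entries: λ₁ = -58, λ₂ = -23.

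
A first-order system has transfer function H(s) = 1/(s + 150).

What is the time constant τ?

For H(s) = 1/(s + 1/τ), the pole is at -1/τ = -150, so τ = 1/150 = 0.0067 s.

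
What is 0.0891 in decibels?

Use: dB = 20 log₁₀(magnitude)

dB = 20 log₁₀(0.0891) = -21.0 dB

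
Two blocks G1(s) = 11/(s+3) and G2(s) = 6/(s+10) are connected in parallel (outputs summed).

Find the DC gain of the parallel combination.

Parallel: G_eq = G1 + G2. DC gain = G1(0) + G2(0) = 11/3 + 6/10 = 3.6667 + 0.6 = 4.2667.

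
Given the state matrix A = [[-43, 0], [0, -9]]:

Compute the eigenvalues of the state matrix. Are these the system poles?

For diagonal matrix, eigenvalues are diagonal entries: λ₁ = -43, λ₂ = -9. Eigenvalues of A = system poles.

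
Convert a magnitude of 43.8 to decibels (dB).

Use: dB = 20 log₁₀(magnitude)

dB = 20 log₁₀(43.8) = 32.8 dB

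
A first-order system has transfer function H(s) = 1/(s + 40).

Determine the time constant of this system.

For H(s) = 1/(s + 1/τ), the pole is at -1/τ = -40, so τ = 1/40 = 0.025 s.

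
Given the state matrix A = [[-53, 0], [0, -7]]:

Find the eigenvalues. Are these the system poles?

For diagonal matrix, eigenvalues are diagonal entries: λ₁ = -53, λ₂ = -7. Eigenvalues of A = system poles.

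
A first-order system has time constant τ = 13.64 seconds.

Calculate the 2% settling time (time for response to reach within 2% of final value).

For first-order system, 2% settling time ≈ 4τ = 4 × 13.64 = 54.56 s.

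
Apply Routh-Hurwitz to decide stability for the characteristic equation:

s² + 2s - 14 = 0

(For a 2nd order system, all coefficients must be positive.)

Coefficients: 1, 2, -14. c=-14 not positive, so system is unstable.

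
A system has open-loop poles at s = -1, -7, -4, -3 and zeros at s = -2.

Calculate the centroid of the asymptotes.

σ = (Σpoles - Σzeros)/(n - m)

σ = (Σpoles - Σzeros)/(n - m) = (-15 - (-2))/(4 - 1) = -13/3 = -4.33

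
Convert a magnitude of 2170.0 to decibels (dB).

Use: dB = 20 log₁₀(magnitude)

dB = 20 log₁₀(2170.0) = 66.7 dB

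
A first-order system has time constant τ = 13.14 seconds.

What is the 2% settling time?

For first-order system, 2% settling time ≈ 4τ = 4 × 13.14 = 52.56 s.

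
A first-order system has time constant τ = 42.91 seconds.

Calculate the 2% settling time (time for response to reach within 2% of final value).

For first-order system, 2% settling time ≈ 4τ = 4 × 42.91 = 171.64 s.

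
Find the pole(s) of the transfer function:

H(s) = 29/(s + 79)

Pole is where denominator = 0: s + 79 = 0, so s = -79.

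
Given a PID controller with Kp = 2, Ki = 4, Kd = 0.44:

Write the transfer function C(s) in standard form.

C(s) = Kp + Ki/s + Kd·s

Substituting values: C(s) = 2 + 4/s + 0.44s = (0.44s² + 2s + 4)/s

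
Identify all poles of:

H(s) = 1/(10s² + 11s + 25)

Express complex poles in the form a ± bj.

Discriminant = 11² - 4×10×25 = 121 - 1000 = -879 < 0, so the poles are a complex conjugate pair s = (-11 ± j√879)/(2×10). Real part = -11/(2×10) = -11/20 = -0.55; imaginary part = ±√879/(2×10) ≈ 1.4824. Poles: s = -0.55 ± 1.4824j.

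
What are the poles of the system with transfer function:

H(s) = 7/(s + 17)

Pole is where denominator = 0: s + 17 = 0, so s = -17.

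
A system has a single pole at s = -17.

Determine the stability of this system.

Pole at s = -17 is in the left half-plane. Stable.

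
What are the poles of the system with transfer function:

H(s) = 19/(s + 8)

Pole is where denominator = 0: s + 8 = 0, so s = -8.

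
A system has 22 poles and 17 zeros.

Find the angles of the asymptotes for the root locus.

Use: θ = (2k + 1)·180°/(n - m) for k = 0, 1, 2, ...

n - m = 22 - 17 = 5. Angles: θk = (2k + 1)·180°/5 = 36°, 108°, 180°, 252°, 324°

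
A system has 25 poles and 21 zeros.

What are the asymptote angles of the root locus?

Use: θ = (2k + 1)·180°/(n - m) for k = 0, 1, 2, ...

n - m = 25 - 21 = 4. Angles: θk = (2k + 1)·180°/4 = 45°, 135°, 225°, 315°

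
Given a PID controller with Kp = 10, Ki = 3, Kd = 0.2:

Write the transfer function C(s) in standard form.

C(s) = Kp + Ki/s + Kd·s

Substituting values: C(s) = 10 + 3/s + 0.2s = (0.2s² + 10s + 3)/s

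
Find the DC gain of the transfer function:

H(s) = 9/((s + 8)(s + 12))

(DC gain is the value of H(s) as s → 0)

DC gain = H(0) = 9/(8 × 12) = 9/96 = 0.09375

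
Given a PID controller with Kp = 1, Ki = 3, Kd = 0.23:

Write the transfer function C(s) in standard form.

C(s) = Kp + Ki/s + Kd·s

Substituting values: C(s) = 1 + 3/s + 0.23s = (0.23s² + s + 3)/s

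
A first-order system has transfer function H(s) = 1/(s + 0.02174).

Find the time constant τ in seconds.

For H(s) = 1/(s + 1/τ), the pole is at -1/τ = -0.02174, so τ = 1/0.02174 = 46 s.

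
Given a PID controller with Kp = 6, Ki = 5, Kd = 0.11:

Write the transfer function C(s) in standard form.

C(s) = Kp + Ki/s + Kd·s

Substituting values: C(s) = 6 + 5/s + 0.11s = (0.11s² + 6s + 5)/s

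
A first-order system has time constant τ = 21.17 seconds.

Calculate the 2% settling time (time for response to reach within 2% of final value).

For first-order system, 2% settling time ≈ 4τ = 4 × 21.17 = 84.68 s.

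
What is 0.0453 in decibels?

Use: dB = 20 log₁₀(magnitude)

dB = 20 log₁₀(0.0453) = -26.9 dB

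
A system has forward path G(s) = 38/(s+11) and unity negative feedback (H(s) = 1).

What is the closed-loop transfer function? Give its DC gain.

T(s) = G/(1+GH) = [38/(s+11)] / [1 + 38/(s+11)] = 38/(s+11+38) = 38/(s+49). DC gain = 38/49 = 0.7755.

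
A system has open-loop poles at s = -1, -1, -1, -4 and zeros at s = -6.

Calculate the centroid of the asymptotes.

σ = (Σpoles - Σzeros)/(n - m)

σ = (Σpoles - Σzeros)/(n - m) = (-7 - (-6))/(4 - 1) = -1/3 = -0.33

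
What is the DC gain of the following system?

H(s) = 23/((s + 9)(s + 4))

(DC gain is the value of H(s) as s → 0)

DC gain = H(0) = 23/(9 × 4) = 23/36 = 0.6389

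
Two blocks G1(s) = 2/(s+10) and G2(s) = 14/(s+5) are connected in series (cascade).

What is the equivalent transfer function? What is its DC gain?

Series: multiply transfer functions. G_eq = 2/(s+10) × 14/(s+5) = 28/((s+10)(s+5)). DC gain = 28/(10×5) = 0.56.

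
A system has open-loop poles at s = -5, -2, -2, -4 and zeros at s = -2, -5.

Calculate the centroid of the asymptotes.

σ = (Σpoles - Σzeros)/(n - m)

σ = (Σpoles - Σzeros)/(n - m) = (-13 - (-7))/(4 - 2) = -6/2 = -3.0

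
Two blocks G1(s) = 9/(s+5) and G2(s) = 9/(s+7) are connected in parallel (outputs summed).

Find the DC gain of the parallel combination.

Parallel: G_eq = G1 + G2. DC gain = G1(0) + G2(0) = 9/5 + 9/7 = 1.8 + 1.2857 = 3.0857.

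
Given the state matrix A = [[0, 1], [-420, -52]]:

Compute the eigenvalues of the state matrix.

det(A - λI) = λ² - (-52)λ + 420 = (λ - (-10))(λ - (-42)). Eigenvalues: -10, -42.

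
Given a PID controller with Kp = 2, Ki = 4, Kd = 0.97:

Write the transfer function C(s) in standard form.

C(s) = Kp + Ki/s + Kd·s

Substituting values: C(s) = 2 + 4/s + 0.97s = (0.97s² + 2s + 4)/s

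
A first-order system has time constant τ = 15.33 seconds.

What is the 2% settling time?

For first-order system, 2% settling time ≈ 4τ = 4 × 15.33 = 61.32 s.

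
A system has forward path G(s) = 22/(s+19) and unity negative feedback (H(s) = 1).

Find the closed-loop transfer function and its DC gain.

T(s) = G/(1+GH) = [22/(s+19)] / [1 + 22/(s+19)] = 22/(s+19+22) = 22/(s+41). DC gain = 22/41 = 0.5366.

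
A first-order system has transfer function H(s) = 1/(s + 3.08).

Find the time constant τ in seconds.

For H(s) = 1/(s + 1/τ), the pole is at -1/τ = -3.08, so τ = 1/3.08 = 0.3247 s.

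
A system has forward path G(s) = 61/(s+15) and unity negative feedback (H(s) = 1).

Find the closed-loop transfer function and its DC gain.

T(s) = G/(1+GH) = [61/(s+15)] / [1 + 61/(s+15)] = 61/(s+15+61) = 61/(s+76). DC gain = 61/76 = 0.8026.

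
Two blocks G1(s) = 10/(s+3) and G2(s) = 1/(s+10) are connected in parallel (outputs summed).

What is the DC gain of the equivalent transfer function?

Parallel: G_eq = G1 + G2. DC gain = G1(0) + G2(0) = 10/3 + 1/10 = 3.3333 + 0.1 = 3.4333.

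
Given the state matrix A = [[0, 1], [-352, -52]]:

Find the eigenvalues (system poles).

det(A - λI) = λ² - (-52)λ + 352 = (λ - (-44))(λ - (-8)). Eigenvalues: -44, -8.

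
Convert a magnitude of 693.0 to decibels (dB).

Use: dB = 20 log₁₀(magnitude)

dB = 20 log₁₀(693.0) = 56.8 dB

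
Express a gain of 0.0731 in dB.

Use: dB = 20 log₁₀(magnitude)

dB = 20 log₁₀(0.0731) = -22.7 dB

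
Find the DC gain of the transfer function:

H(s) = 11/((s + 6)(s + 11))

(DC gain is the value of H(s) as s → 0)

DC gain = H(0) = 11/(6 × 11) = 11/66 = 0.1667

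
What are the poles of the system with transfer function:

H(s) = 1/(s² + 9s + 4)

Discriminant = 9² - 4×1×4 = 81 - 16 = 65 > 0, so two distinct real poles. Using quadratic formula: s = (-9 ± √65)/(2×1) = (-9 ± √65)/2, with √65 ≈ 8.0623. s₁ ≈ -0.4689, s₂ ≈ -8.5311. Poles: s₁ = -0.4689, s₂ = -8.5311.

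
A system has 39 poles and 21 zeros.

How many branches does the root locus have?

Root locus has n branches where n = number of poles = 39.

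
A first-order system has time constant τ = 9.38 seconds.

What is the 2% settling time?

For first-order system, 2% settling time ≈ 4τ = 4 × 9.38 = 37.52 s.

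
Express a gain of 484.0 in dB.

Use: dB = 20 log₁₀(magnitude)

dB = 20 log₁₀(484.0) = 53.7 dB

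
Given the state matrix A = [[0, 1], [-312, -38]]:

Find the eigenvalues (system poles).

det(A - λI) = λ² - (-38)λ + 312 = (λ - (-12))(λ - (-26)). Eigenvalues: -12, -26.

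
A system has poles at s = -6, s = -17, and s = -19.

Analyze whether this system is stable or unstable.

All poles are in the left half-plane. System is stable.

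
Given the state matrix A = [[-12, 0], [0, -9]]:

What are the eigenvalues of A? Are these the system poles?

For diagonal matrix, eigenvalues are diagonal entries: λ₁ = -12, λ₂ = -9. Eigenvalues of A = system poles.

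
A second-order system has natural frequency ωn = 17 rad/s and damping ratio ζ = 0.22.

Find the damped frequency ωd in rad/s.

ωd = ωn√(1 - ζ²) = 17√(1 - 0.22²) = 16.58 rad/s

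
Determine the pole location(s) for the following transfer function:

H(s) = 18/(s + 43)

Pole is where denominator = 0: s + 43 = 0, so s = -43.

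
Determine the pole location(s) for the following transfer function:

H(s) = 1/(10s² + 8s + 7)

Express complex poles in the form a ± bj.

Discriminant = 8² - 4×10×7 = 64 - 280 = -216 < 0, so the poles are a complex conjugate pair s = (-8 ± j√216)/(2×10). Real part = -8/(2×10) = -8/20 = -0.4; imaginary part = ±√216/(2×10) ≈ 0.7348. Poles: s = -0.4 ± 0.7348j.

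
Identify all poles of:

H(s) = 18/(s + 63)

Pole is where denominator = 0: s + 63 = 0, so s = -63.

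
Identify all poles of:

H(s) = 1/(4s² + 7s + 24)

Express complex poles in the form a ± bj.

Discriminant = 7² - 4×4×24 = 49 - 384 = -335 < 0, so the poles are a complex conjugate pair s = (-7 ± j√335)/(2×4). Real part = -7/(2×4) = -7/8 = -0.875; imaginary part = ±√335/(2×4) ≈ 2.2879. Poles: s = -0.875 ± 2.2879j.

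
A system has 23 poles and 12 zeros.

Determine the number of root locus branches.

Root locus has n branches where n = number of poles = 23.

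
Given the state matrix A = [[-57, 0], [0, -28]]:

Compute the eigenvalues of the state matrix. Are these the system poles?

For diagonal matrix, eigenvalues are diagonal entries: λ₁ = -57, λ₂ = -28. Eigenvalues of A = system poles.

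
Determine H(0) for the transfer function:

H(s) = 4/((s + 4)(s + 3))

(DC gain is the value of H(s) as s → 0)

DC gain = H(0) = 4/(4 × 3) = 4/12 = 0.3333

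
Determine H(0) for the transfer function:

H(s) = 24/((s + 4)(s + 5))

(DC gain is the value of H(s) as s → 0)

DC gain = H(0) = 24/(4 × 5) = 24/20 = 1.2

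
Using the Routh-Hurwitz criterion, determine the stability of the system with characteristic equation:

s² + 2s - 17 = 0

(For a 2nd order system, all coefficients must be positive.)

Coefficients: 1, 2, -17. c=-17 not positive, so system is unstable.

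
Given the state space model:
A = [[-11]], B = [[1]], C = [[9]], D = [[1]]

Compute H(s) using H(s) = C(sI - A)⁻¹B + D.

(sI - A)⁻¹ = 1/(s + 11). H(s) = 9×1/(s + 11) + 1 = (s + 20)/(s + 11).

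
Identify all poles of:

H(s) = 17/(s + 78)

Pole is where denominator = 0: s + 78 = 0, so s = -78.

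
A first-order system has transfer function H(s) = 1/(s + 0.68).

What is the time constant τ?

For H(s) = 1/(s + 1/τ), the pole is at -1/τ = -0.68, so τ = 1/0.68 = 1.4706 s.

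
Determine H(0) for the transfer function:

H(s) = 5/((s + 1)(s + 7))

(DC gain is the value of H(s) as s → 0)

DC gain = H(0) = 5/(1 × 7) = 5/7 = 0.7143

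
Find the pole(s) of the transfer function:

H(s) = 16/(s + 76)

Pole is where denominator = 0: s + 76 = 0, so s = -76.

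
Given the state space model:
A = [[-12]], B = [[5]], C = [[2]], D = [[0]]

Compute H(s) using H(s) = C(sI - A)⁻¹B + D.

(sI - A)⁻¹ = 1/(s + 12). H(s) = 2 × 5/(s + 12) + 0 = 10/(s + 12).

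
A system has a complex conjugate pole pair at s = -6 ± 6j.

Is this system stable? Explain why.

Real part of poles is -6 (< 0, left half-plane). Stable.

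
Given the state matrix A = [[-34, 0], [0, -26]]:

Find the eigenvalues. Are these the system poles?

For diagonal matrix, eigenvalues are diagonal entries: λ₁ = -34, λ₂ = -26. Eigenvalues of A = system poles.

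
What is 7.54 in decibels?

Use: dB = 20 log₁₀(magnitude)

dB = 20 log₁₀(7.54) = 17.5 dB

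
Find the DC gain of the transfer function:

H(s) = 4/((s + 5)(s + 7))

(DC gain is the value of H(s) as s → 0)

DC gain = H(0) = 4/(5 × 7) = 4/35 = 0.1143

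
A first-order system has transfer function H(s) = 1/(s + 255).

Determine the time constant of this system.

For H(s) = 1/(s + 1/τ), the pole is at -1/τ = -255, so τ = 1/255 = 0.0039 s.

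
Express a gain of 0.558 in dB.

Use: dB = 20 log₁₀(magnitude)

dB = 20 log₁₀(0.558) = -5.1 dB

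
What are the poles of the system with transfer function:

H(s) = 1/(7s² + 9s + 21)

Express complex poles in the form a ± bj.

Discriminant = 9² - 4×7×21 = 81 - 588 = -507 < 0, so the poles are a complex conjugate pair s = (-9 ± j√507)/(2×7). Real part = -9/(2×7) = -9/14 ≈ -0.6429; imaginary part = ±√507/(2×7) ≈ 1.6083. Poles: s = -0.6429 ± 1.6083j.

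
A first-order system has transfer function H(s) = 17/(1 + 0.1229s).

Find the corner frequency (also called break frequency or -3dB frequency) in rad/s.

Corner frequency = 1/τ = 1/0.1229 = 8.137 rad/s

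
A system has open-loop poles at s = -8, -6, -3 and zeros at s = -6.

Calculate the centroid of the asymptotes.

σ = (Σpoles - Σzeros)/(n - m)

σ = (Σpoles - Σzeros)/(n - m) = (-17 - (-6))/(3 - 1) = -11/2 = -5.5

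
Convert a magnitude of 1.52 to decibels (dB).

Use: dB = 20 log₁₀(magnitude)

dB = 20 log₁₀(1.52) = 3.6 dB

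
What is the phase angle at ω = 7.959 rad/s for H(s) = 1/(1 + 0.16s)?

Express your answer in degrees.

Phase = -arctan(ωτ) = -arctan(7.959 × 0.16) = -51.9°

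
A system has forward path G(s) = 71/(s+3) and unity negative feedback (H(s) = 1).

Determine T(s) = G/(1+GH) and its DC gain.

T(s) = G/(1+GH) = [71/(s+3)] / [1 + 71/(s+3)] = 71/(s+3+71) = 71/(s+74). DC gain = 71/74 = 0.9595.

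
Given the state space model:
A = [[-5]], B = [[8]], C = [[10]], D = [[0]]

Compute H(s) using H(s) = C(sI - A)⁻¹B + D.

(sI - A)⁻¹ = 1/(s + 5). H(s) = 10 × 8/(s + 5) + 0 = 80/(s + 5).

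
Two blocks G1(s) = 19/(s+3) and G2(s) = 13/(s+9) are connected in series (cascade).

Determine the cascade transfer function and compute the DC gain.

Series: multiply transfer functions. G_eq = 19/(s+3) × 13/(s+9) = 247/((s+3)(s+9)). DC gain = 247/(3×9) = 9.1481.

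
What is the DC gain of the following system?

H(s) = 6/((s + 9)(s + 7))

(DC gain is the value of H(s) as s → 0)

DC gain = H(0) = 6/(9 × 7) = 6/63 = 0.0952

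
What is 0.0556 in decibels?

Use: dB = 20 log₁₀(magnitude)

dB = 20 log₁₀(0.0556) = -25.1 dB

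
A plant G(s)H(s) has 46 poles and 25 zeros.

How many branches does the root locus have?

Root locus has n branches where n = number of poles = 46.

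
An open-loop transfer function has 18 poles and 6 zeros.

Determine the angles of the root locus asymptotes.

n - m = 18 - 6 = 12. Angles: θk = (2k + 1)·180°/12 = 15°, 45°, 75°, 105°, 135°, 165°, 195°, 225°, 255°, 285°, 315°, 345°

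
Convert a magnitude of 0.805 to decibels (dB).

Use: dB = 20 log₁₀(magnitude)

dB = 20 log₁₀(0.805) = -1.9 dB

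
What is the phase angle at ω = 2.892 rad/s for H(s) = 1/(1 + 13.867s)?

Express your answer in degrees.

Phase = -arctan(ωτ) = -arctan(2.892 × 13.867) = -88.6°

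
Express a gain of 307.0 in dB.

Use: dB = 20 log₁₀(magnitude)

dB = 20 log₁₀(307.0) = 49.7 dB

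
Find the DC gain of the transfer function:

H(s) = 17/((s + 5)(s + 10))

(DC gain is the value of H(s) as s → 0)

DC gain = H(0) = 17/(5 × 10) = 17/50 = 0.34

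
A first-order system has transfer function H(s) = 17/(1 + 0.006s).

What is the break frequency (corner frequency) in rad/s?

Corner frequency = 1/τ = 1/0.006 = 166.667 rad/s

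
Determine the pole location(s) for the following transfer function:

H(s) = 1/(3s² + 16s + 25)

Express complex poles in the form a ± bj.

Discriminant = 16² - 4×3×25 = 256 - 300 = -44 < 0, so the poles are a complex conjugate pair s = (-16 ± j√44)/(2×3). Real part = -16/(2×3) = -16/6 ≈ -2.6667; imaginary part = ±√44/(2×3) ≈ 1.1055. Poles: s = -2.6667 ± 1.1055j.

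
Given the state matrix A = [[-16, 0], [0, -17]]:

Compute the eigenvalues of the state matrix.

For diagonal matrix, eigenvalues are diagonal entries: λ₁ = -16, λ₂ = -17.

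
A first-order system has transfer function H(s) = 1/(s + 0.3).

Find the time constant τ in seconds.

For H(s) = 1/(s + 1/τ), the pole is at -1/τ = -0.3, so τ = 1/0.3 = 3.3333 s.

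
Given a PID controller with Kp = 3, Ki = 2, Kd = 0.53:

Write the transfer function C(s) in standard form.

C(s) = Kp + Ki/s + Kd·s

Substituting values: C(s) = 3 + 2/s + 0.53s = (0.53s² + 3s + 2)/s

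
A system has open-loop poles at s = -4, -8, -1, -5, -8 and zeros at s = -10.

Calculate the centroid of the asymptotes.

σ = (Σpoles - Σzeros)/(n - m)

σ = (Σpoles - Σzeros)/(n - m) = (-26 - (-10))/(5 - 1) = -16/4 = -4.0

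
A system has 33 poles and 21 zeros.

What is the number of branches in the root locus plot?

Root locus has n branches where n = number of poles = 33.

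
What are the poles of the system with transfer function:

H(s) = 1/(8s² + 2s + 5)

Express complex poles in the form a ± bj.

Discriminant = 2² - 4×8×5 = 4 - 160 = -156 < 0, so the poles are a complex conjugate pair s = (-2 ± j√156)/(2×8). Real part = -2/(2×8) = -2/16 = -0.125; imaginary part = ±√156/(2×8) ≈ 0.7806. Poles: s = -0.125 ± 0.7806j.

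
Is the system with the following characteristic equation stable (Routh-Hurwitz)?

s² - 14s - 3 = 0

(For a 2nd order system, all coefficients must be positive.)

Coefficients: 1, -14, -3. b=-14, c=-3 not positive, so system is unstable.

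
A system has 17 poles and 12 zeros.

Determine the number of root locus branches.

Root locus has n branches where n = number of poles = 17.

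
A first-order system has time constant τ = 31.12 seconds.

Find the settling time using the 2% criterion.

For first-order system, 2% settling time ≈ 4τ = 4 × 31.12 = 124.48 s.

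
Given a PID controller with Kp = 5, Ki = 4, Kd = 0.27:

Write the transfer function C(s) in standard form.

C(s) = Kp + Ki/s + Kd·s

Substituting values: C(s) = 5 + 4/s + 0.27s = (0.27s² + 5s + 4)/s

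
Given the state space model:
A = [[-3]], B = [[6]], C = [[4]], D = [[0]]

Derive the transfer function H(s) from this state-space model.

(sI - A)⁻¹ = 1/(s + 3). H(s) = 4 × 6/(s + 3) + 0 = 24/(s + 3).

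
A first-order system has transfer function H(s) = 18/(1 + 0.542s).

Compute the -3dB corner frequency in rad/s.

Corner frequency = 1/τ = 1/0.542 = 1.845 rad/s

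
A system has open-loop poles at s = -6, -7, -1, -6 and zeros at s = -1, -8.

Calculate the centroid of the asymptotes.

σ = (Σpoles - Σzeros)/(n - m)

σ = (Σpoles - Σzeros)/(n - m) = (-20 - (-9))/(4 - 2) = -11/2 = -5.5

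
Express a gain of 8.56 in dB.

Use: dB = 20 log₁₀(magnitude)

dB = 20 log₁₀(8.56) = 18.6 dB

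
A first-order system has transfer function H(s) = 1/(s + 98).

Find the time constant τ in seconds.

For H(s) = 1/(s + 1/τ), the pole is at -1/τ = -98, so τ = 1/98 = 0.0102 s.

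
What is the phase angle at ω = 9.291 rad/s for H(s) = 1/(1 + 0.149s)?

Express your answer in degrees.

Phase = -arctan(ωτ) = -arctan(9.291 × 0.149) = -54.2°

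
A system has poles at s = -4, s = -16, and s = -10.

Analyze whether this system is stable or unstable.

All poles are in the left half-plane. System is stable.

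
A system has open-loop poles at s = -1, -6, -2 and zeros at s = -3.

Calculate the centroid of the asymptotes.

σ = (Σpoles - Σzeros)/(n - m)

σ = (Σpoles - Σzeros)/(n - m) = (-9 - (-3))/(3 - 1) = -6/2 = -3.0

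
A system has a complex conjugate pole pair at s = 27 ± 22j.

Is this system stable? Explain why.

Real part of poles is 27 (> 0, right half-plane). Unstable.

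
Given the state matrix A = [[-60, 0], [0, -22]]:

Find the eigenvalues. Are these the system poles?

For diagonal matrix, eigenvalues are diagonal entries: λ₁ = -60, λ₂ = -22. Eigenvalues of A = system poles.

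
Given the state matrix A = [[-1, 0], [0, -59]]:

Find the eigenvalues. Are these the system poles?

For diagonal matrix, eigenvalues are diagonal entries: λ₁ = -1, λ₂ = -59. Eigenvalues of A = system poles.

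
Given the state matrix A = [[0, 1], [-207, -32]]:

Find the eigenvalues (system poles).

det(A - λI) = λ² - (-32)λ + 207 = (λ - (-23))(λ - (-9)). Eigenvalues: -23, -9.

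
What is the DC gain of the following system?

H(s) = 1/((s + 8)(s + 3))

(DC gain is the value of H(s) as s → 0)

DC gain = H(0) = 1/(8 × 3) = 1/24 = 0.0417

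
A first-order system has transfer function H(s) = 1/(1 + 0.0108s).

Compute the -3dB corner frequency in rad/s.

Corner frequency = 1/τ = 1/0.0108 = 92.593 rad/s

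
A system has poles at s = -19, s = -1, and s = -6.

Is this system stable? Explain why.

All poles are in the left half-plane. System is stable.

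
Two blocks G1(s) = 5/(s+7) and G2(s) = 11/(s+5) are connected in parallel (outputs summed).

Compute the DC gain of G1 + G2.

Parallel: G_eq = G1 + G2. DC gain = G1(0) + G2(0) = 5/7 + 11/5 = 0.7143 + 2.2 = 2.9143.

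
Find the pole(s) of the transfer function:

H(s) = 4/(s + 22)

Pole is where denominator = 0: s + 22 = 0, so s = -22.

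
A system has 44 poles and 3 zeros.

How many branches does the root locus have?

Root locus has n branches where n = number of poles = 44.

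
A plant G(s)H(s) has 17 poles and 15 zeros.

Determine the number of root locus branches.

Root locus has n branches where n = number of poles = 17.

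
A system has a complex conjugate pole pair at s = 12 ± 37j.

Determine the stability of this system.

Real part of poles is 12 (> 0, right half-plane). Unstable.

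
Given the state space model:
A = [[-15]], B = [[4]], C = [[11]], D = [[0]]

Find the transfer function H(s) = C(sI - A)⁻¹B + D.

(sI - A)⁻¹ = 1/(s + 15). H(s) = 11 × 4/(s + 15) + 0 = 44/(s + 15).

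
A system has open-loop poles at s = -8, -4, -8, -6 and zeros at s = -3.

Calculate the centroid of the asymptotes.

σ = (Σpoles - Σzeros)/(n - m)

σ = (Σpoles - Σzeros)/(n - m) = (-26 - (-3))/(4 - 1) = -23/3 = -7.67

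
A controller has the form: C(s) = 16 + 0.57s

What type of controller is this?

This is a Proportional-Derivative (PD) controller.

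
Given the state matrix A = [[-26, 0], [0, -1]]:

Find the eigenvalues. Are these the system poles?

For diagonal matrix, eigenvalues are diagonal entries: λ₁ = -26, λ₂ = -1. Eigenvalues of A = system poles.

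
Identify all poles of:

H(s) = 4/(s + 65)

Pole is where denominator = 0: s + 65 = 0, so s = -65.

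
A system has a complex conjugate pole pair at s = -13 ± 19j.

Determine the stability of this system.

Real part of poles is -13 (< 0, left half-plane). Stable.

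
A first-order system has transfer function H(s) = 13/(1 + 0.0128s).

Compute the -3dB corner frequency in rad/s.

Corner frequency = 1/τ = 1/0.0128 = 78.125 rad/s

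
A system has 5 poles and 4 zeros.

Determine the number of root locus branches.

Root locus has n branches where n = number of poles = 5.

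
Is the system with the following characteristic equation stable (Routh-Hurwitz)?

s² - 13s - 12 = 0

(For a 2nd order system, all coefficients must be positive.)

Coefficients: 1, -13, -12. b=-13, c=-12 not positive, so system is unstable.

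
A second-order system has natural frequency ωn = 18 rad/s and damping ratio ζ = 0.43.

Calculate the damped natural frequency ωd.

ωd = ωn√(1 - ζ²) = 18√(1 - 0.43²) = 16.25 rad/s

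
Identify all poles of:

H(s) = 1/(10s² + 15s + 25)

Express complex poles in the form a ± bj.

Discriminant = 15² - 4×10×25 = 225 - 1000 = -775 < 0, so the poles are a complex conjugate pair s = (-15 ± j√775)/(2×10). Real part = -15/(2×10) = -15/20 = -0.75; imaginary part = ±√775/(2×10) ≈ 1.3919. Poles: s = -0.75 ± 1.3919j.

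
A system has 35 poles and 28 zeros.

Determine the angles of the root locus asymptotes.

n - m = 35 - 28 = 7. Angles: θk = (2k + 1)·180°/7 = 25.71°, 77.14°, 128.57°, 180°, 231.43°, 282.86°, 334.29°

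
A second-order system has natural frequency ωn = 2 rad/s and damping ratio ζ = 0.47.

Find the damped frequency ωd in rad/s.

ωd = ωn√(1 - ζ²) = 2√(1 - 0.47²) = 1.77 rad/s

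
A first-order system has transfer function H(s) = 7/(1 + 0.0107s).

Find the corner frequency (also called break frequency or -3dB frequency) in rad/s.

Corner frequency = 1/τ = 1/0.0107 = 93.458 rad/s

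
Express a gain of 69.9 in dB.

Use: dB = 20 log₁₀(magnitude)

dB = 20 log₁₀(69.9) = 36.9 dB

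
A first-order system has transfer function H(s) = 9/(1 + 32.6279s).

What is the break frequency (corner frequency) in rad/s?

Corner frequency = 1/τ = 1/32.6279 = 0.031 rad/s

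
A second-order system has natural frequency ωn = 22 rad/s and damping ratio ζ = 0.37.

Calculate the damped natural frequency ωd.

ωd = ωn√(1 - ζ²) = 22√(1 - 0.37²) = 20.44 rad/s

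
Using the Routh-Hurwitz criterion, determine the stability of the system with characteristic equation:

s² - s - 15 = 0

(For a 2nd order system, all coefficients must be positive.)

Coefficients: 1, -1, -15. b=-1, c=-15 not positive, so system is unstable.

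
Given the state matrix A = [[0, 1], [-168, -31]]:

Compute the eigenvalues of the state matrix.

det(A - λI) = λ² - (-31)λ + 168 = (λ - (-7))(λ - (-24)). Eigenvalues: -7, -24.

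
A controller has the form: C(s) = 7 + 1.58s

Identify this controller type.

This is a Proportional-Derivative (PD) controller.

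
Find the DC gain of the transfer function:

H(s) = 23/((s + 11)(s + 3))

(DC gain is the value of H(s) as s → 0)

DC gain = H(0) = 23/(11 × 3) = 23/33 = 0.6970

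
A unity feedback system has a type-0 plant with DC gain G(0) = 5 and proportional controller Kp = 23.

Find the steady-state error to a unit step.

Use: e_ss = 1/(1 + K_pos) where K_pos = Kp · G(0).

K_pos = Kp · G(0) = 23 × 5 = 115. e_ss = 1/(1 + 115) = 0.0086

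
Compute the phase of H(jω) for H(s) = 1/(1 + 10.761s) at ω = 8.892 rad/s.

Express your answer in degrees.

Phase = -arctan(ωτ) = -arctan(8.892 × 10.761) = -89.4°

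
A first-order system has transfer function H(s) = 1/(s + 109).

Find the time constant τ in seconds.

For H(s) = 1/(s + 1/τ), the pole is at -1/τ = -109, so τ = 1/109 = 0.0092 s.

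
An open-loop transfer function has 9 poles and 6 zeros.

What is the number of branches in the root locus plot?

Root locus has n branches where n = number of poles = 9.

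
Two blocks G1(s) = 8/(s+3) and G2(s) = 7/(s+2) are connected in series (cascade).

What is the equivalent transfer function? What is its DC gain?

Series: multiply transfer functions. G_eq = 8/(s+3) × 7/(s+2) = 56/((s+3)(s+2)). DC gain = 56/(3×2) = 9.3333.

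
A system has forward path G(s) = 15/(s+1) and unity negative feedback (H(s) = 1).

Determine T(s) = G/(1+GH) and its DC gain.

T(s) = G/(1+GH) = [15/(s+1)] / [1 + 15/(s+1)] = 15/(s+1+15) = 15/(s+16). DC gain = 15/16 = 0.9375.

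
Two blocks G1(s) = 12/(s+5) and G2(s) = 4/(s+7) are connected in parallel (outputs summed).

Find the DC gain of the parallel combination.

Parallel: G_eq = G1 + G2. DC gain = G1(0) + G2(0) = 12/5 + 4/7 = 2.4 + 0.5714 = 2.9714.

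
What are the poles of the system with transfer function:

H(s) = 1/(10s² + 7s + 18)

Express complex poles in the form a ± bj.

Discriminant = 7² - 4×10×18 = 49 - 720 = -671 < 0, so the poles are a complex conjugate pair s = (-7 ± j√671)/(2×10). Real part = -7/(2×10) = -7/20 = -0.35; imaginary part = ±√671/(2×10) ≈ 1.2952. Poles: s = -0.35 ± 1.2952j.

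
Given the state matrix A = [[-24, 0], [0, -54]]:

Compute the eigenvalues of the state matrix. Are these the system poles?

For diagonal matrix, eigenvalues are diagonal entries: λ₁ = -24, λ₂ = -54. Eigenvalues of A = system poles.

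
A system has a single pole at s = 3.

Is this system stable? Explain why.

Pole at s = 3 is in the right half-plane. Unstable.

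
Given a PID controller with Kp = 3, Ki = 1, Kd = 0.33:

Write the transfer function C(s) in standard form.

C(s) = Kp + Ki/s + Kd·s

Substituting values: C(s) = 3 + 1/s + 0.33s = (0.33s² + 3s + 1)/s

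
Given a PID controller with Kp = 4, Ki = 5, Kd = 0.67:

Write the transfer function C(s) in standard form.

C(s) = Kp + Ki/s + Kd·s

Substituting values: C(s) = 4 + 5/s + 0.67s = (0.67s² + 4s + 5)/s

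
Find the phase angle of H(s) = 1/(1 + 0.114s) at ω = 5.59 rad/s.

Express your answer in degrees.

Phase = -arctan(ωτ) = -arctan(5.59 × 0.114) = -32.5°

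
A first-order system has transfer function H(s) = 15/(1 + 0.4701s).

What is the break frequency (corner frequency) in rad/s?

Corner frequency = 1/τ = 1/0.4701 = 2.127 rad/s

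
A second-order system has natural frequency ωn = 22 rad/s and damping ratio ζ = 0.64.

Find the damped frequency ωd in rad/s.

ωd = ωn√(1 - ζ²) = 22√(1 - 0.64²) = 16.9 rad/s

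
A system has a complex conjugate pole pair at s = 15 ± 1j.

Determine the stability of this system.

Real part of poles is 15 (> 0, right half-plane). Unstable.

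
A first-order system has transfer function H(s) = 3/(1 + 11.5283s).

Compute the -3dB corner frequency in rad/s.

Corner frequency = 1/τ = 1/11.5283 = 0.087 rad/s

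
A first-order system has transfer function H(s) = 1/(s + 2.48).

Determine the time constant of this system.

For H(s) = 1/(s + 1/τ), the pole is at -1/τ = -2.48, so τ = 1/2.48 = 0.4032 s.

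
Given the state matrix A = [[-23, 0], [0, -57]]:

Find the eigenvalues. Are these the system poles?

For diagonal matrix, eigenvalues are diagonal entries: λ₁ = -23, λ₂ = -57. Eigenvalues of A = system poles.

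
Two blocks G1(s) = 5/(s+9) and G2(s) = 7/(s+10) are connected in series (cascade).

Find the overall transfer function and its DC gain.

Series: multiply transfer functions. G_eq = 5/(s+9) × 7/(s+10) = 35/((s+9)(s+10)). DC gain = 35/(9×10) = 0.3889.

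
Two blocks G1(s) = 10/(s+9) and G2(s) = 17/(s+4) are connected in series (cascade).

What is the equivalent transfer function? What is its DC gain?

Series: multiply transfer functions. G_eq = 10/(s+9) × 17/(s+4) = 170/((s+9)(s+4)). DC gain = 170/(9×4) = 4.7222.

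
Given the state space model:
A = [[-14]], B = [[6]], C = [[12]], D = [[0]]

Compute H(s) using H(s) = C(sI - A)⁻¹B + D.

(sI - A)⁻¹ = 1/(s + 14). H(s) = 12 × 6/(s + 14) + 0 = 72/(s + 14).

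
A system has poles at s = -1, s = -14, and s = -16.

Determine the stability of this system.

All poles are in the left half-plane. System is stable.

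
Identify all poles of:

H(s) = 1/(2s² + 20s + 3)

Discriminant = 20² - 4×2×3 = 400 - 24 = 376 > 0, so two distinct real poles. Using quadratic formula: s = (-20 ± √376)/(2×2) = (-20 ± √376)/4, with √376 ≈ 19.3907. s₁ ≈ -0.1523, s₂ ≈ -9.8477. Poles: s₁ = -0.1523, s₂ = -9.8477.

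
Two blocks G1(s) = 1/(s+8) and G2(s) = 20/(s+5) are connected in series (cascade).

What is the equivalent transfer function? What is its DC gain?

Series: multiply transfer functions. G_eq = 1/(s+8) × 20/(s+5) = 20/((s+8)(s+5)). DC gain = 20/(8×5) = 0.5.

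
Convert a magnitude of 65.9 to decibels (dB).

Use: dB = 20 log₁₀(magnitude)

dB = 20 log₁₀(65.9) = 36.4 dB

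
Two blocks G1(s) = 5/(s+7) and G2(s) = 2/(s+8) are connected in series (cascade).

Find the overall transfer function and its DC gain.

Series: multiply transfer functions. G_eq = 5/(s+7) × 2/(s+8) = 10/((s+7)(s+8)). DC gain = 10/(7×8) = 0.1786.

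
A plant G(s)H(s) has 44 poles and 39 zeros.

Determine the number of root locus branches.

Root locus has n branches where n = number of poles = 44.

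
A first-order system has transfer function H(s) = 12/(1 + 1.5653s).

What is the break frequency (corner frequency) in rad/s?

Corner frequency = 1/τ = 1/1.5653 = 0.639 rad/s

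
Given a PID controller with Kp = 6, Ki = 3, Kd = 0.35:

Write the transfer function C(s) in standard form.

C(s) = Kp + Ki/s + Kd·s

Substituting values: C(s) = 6 + 3/s + 0.35s = (0.35s² + 6s + 3)/s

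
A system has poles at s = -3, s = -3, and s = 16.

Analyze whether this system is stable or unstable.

Pole(s) at s = 16 are not in the left half-plane. System is unstable.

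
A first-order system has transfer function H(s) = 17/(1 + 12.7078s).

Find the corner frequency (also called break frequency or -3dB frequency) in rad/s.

Corner frequency = 1/τ = 1/12.7078 = 0.079 rad/s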